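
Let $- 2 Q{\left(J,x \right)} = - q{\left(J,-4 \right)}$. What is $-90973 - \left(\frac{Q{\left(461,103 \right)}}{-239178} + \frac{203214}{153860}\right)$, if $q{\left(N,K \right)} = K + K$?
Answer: $- \frac{836962092795593}{9199981770} \approx -90974.0$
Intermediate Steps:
$q{\left(N,K \right)} = 2 K$
$Q{\left(J,x \right)} = -4$ ($Q{\left(J,x \right)} = - \frac{\left(-1\right) 2 \left(-4\right)}{2} = - \frac{\left(-1\right) \left(-8\right)}{2} = \left(- \frac{1}{2}\right) 8 = -4$)
$-90973 - \left(\frac{Q{\left(461,103 \right)}}{-239178} + \frac{203214}{153860}\right) = -90973 - \left(- \frac{4}{-239178} + \frac{203214}{153860}\right) = -90973 - \left(\left(-4\right) \left(- \frac{1}{239178}\right) + 203214 \cdot \frac{1}{153860}\right) = -90973 - \left(\frac{2}{119589} + \frac{101607}{76930}\right) = -90973 - \frac{12151233383}{9199981770} = - \frac{836962092795593}{9199981770}$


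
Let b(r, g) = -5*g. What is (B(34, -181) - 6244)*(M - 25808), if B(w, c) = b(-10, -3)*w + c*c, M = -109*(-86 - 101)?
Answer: -146621475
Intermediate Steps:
M = 20383 (M = -109*(-187) = 20383)
B(w, c) = c² + 15*w (B(w, c) = (-5*(-3))*w + c*c = 15*w + c² = c² + 15*w)
(B(34, -181) - 6244)*(M - 25808) = (((-181)² + 15*34) - 6244)*(20383 - 25808) = ((32761 + 510) - 6244)*(-5425) = (33271 - 6244)*(-5425) = 27027*(-5425) = -146621475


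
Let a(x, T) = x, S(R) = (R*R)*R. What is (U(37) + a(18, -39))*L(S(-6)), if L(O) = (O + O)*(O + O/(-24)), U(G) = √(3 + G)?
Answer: 1609632 + 178848*√10 ≈ 2.1752e+6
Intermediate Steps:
S(R) = R³ (S(R) = R²*R = R³)
L(O) = 23*O²/12 (L(O) = (2*O)*(O + O*(-1/24)) = (2*O)*(O - O/24) = (2*O)*(23*O/24) = 23*O²/12)
(U(37) + a(18, -39))*L(S(-6)) = (√(3 + 37) + 18)*(23*((-6)³)²/12) = (√40 + 18)*((23/12)*(-216)²) = (2*√10 + 18)*((23/12)*46656) = (18 + 2*√10)*89424 = 1609632 + 178848*√10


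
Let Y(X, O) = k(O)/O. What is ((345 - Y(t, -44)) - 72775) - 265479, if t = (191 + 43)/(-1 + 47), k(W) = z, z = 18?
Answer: -7433989/22 ≈ -3.3791e+5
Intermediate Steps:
k(W) = 18
t = 117/23 (t = 234/46 = 234*(1/46) = 117/23 ≈ 5.0870)
Y(X, O) = 18/O
((345 - Y(t, -44)) - 72775) - 265479 = ((345 - 18/(-44)) - 72775) - 265479 = ((345 - 18*(-1)/44) - 72775) - 265479 = ((345 - 1*(-9/22)) - 72775) - 265479 = ((345 + 9/22) - 72775) - 265479 = (7599/22 - 72775) - 265479 = -1593451/22 - 265479 = -7433989/22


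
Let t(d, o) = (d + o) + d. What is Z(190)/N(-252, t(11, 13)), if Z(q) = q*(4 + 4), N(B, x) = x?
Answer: 304/7 ≈ 43.429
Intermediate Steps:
t(d, o) = o + 2*d
Z(q) = 8*q (Z(q) = q*8 = 8*q)
Z(190)/N(-252, t(11, 13)) = (8*190)/(13 + 2*11) = 1520/(13 + 22) = 1520/35 = 1520*(1/35) = 304/7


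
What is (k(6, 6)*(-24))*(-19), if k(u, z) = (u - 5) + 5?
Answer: 2736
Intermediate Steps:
k(u, z) = u (k(u, z) = (-5 + u) + 5 = u)
(k(6, 6)*(-24))*(-19) = (6*(-24))*(-19) = -144*(-19) = 2736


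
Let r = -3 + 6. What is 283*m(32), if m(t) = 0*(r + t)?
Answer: 0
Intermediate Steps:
r = 3
m(t) = 0 (m(t) = 0*(3 + t) = 0)
283*m(32) = 283*0 = 0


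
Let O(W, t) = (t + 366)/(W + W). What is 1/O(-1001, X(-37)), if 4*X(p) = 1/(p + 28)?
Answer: -72072/13175 ≈ -5.4704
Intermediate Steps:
X(p) = 1/(4*(28 + p)) (X(p) = 1/(4*(p + 28)) = 1/(4*(28 + p)))
O(W, t) = (366 + t)/(2*W) (O(W, t) = (366 + t)/((2*W)) = (366 + t)*(1/(2*W)) = (366 + t)/(2*W))
1/O(-1001, X(-37)) = 1/((½)*(366 + 1/(4*(28 - 37)))/(-1001)) = 1/((½)*(-1/1001)*(366 + (¼)/(-9))) = 1/((½)*(-1/1001)*(366 + (¼)*(-⅑))) = 1/((½)*(-1/1001)*(366 - 1/36)) = 1/((½)*(-1/1001)*(13175/36)) = 1/(-13175/72072) = -72072/13175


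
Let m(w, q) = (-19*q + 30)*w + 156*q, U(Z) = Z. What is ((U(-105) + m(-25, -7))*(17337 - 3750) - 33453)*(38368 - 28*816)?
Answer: -1112227095840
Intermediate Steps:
m(w, q) = 156*q + w*(30 - 19*q) (m(w, q) = (30 - 19*q)*w + 156*q = w*(30 - 19*q) + 156*q = 156*q + w*(30 - 19*q))
((U(-105) + m(-25, -7))*(17337 - 3750) - 33453)*(38368 - 28*816) = ((-105 + (30*(-25) + 156*(-7) - 19*(-7)*(-25)))*(17337 - 3750) - 33453)*(38368 - 28*816) = ((-105 + (-750 - 1092 - 3325))*13587 - 33453)*(38368 - 22848) = ((-105 - 5167)*13587 - 33453)*15520 = (-5272*13587 - 33453)*15520 = (-71630664 - 33453)*15520 = -71664117*15520 = -1112227095840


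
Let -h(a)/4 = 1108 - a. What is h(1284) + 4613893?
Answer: 4614597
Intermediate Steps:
h(a) = -4432 + 4*a (h(a) = -4*(1108 - a) = -4432 + 4*a)
h(1284) + 4613893 = (-4432 + 4*1284) + 4613893 = (-4432 + 5136) + 4613893 = 704 + 4613893 = 4614597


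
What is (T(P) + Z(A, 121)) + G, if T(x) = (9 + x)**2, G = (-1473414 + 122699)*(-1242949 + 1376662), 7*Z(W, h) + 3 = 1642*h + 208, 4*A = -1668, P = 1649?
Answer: -1264237641930/7 ≈ -1.8061e+11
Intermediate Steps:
A = -417 (A = (1/4)*(-1668) = -417)
Z(W, h) = 205/7 + 1642*h/7 (Z(W, h) = -3/7 + (1642*h + 208)/7 = -3/7 + (208 + 1642*h)/7 = -3/7 + (208/7 + 1642*h/7) = 205/7 + 1642*h/7)
G = -180608154795 (G = -1350715*133713 = -180608154795)
(T(P) + Z(A, 121)) + G = ((9 + 1649)**2 + (205/7 + (1642/7)*121)) - 180608154795 = (1658**2 + (205/7 + 198682/7)) - 180608154795 = (2748964 + 198887/7) - 180608154795 = 19441635/7 - 180608154795 = -1264237641930/7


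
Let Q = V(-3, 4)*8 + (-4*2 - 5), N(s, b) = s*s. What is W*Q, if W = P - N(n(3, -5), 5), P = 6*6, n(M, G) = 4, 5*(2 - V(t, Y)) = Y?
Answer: -68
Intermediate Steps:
V(t, Y) = 2 - Y/5
N(s, b) = s²
P = 36
Q = -17/5 (Q = (2 - ⅕*4)*8 + (-4*2 - 5) = (2 - ⅘)*8 + (-8 - 5) = (6/5)*8 - 13 = 48/5 - 13 = -17/5 ≈ -3.4000)
W = 20 (W = 36 - 1*4² = 36 - 1*16 = 36 - 16 = 20)
W*Q = 20*(-17/5) = -68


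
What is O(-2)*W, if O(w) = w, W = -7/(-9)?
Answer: -14/9 ≈ -1.5556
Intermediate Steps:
W = 7/9 (W = -7*(-1/9) = 7/9 ≈ 0.77778)
O(-2)*W = -2*7/9 = -14/9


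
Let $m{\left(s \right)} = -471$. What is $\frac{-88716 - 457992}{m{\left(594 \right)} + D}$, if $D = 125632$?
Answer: $- \frac{546708}{125161} \approx -4.368$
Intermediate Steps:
$\frac{-88716 - 457992}{m{\left(594 \right)} + D} = \frac{-88716 - 457992}{-471 + 125632} = - \frac{546708}{125161}$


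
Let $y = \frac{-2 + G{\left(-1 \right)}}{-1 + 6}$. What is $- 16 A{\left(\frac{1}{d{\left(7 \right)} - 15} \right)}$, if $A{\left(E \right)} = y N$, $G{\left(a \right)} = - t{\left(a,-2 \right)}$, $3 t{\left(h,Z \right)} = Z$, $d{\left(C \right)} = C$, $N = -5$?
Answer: $- \frac{64}{3} \approx -21.333$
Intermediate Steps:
$t{\left(h,Z \right)} = \frac{Z}{3}$
$G{\left(a \right)} = \frac{2}{3}$ ($G{\left(a \right)} = - \frac{-2}{3} = \left(-1\right) \left(- \frac{2}{3}\right) = \frac{2}{3}$)
$y = - \frac{4}{15}$ ($y = \frac{-2 + \frac{2}{3}}{-1 + 6} = - \frac{4}{3 \cdot 5} = \left(- \frac{4}{3}\right) \frac{1}{5} = - \frac{4}{15} \approx -0.26667$)
$A{\left(E \right)} = \frac{4}{3}$ ($A{\left(E \right)} = \left(- \frac{4}{15}\right) \left(-5\right) = \frac{4}{3}$)
$- 16 A{\left(\frac{1}{d{\left(7 \right)} - 15} \right)} = \left(-16\right) \frac{4}{3} = - \frac{64}{3}$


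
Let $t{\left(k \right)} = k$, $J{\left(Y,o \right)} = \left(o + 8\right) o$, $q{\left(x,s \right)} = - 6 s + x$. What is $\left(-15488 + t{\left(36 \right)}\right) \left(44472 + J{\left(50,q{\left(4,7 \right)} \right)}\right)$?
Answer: $-704796624$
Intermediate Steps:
$q{\left(x,s \right)} = x - 6 s$
$J{\left(Y,o \right)} = o \left(8 + o\right)$ ($J{\left(Y,o \right)} = \left(8 + o\right) o = o \left(8 + o\right)$)
$\left(-15488 + t{\left(36 \right)}\right) \left(44472 + J{\left(50,q{\left(4,7 \right)} \right)}\right) = \left(-15488 + 36\right) \left(44472 + \left(4 - 42\right) \left(8 + \left(4 - 42\right)\right)\right) = - 15452 \left(44472 + \left(4 - 42\right) \left(8 + \left(4 - 42\right)\right)\right) = - 15452 \left(44472 - 38 \left(8 - 38\right)\right) = - 15452 \left(44472 - -1140\right) = - 15452 \left(44472 + 1140\right) = \left(-15452\right) 45612 = -704796624$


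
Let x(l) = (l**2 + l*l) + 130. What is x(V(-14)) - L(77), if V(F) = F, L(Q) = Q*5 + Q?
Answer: 60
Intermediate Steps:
L(Q) = 6*Q (L(Q) = 5*Q + Q = 6*Q)
x(l) = 130 + 2*l**2 (x(l) = (l**2 + l**2) + 130 = 2*l**2 + 130 = 130 + 2*l**2)
x(V(-14)) - L(77) = (130 + 2*(-14)**2) - 6*77 = (130 + 2*196) - 1*462 = (130 + 392) - 462 = 522 - 462 = 60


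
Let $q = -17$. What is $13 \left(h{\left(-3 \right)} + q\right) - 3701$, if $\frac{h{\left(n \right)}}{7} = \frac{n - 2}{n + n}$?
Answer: $- \frac{23077}{6} \approx -3846.2$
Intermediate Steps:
$h{\left(n \right)} = \frac{7 \left(-2 + n\right)}{2 n}$ ($h{\left(n \right)} = 7 \frac{n - 2}{n + n} = 7 \frac{-2 + n}{2 n} = \frac{7 \left(-2 + n\right)}{2 n}$)
$13 \left(h{\left(-3 \right)} + q\right) - 3701 = 13 \left(\left(\frac{7}{2} - \frac{7}{-3}\right) - 17\right) - 3701 = 13 \left(\left(\frac{7}{2} - - \frac{7}{3}\right) - 17\right) - 3701 = 13 \left(\left(\frac{7}{2} + \frac{7}{3}\right) - 17\right) - 3701 = 13 \left(\frac{35}{6} - 17\right) - 3701 = 13 \left(- \frac{67}{6}\right) - 3701 = - \frac{871}{6} - 3701 = - \frac{23077}{6}$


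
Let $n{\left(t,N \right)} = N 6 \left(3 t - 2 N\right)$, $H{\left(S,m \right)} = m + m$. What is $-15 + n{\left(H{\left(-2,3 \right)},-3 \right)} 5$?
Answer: $-2175$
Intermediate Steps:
$H{\left(S,m \right)} = 2 m$
$n{\left(t,N \right)} = 6 N \left(- 2 N + 3 t\right)$
$-15 + n{\left(H{\left(-2,3 \right)},-3 \right)} 5 = -15 + 6 \left(-3\right) \left(\left(-2\right) \left(-3\right) + 3 \cdot 2 \cdot 3\right) 5 = -15 + 6 \left(-3\right) \left(6 + 3 \cdot 6\right) 5 = -15 + 6 \left(-3\right) \left(6 + 18\right) 5 = -15 + 6 \left(-3\right) 24 \cdot 5 = -15 - 2160 = -2175$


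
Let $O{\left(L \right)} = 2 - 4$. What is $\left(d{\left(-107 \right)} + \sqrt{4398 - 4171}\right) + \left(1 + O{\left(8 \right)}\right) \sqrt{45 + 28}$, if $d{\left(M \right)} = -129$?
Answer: $-129 + \sqrt{227} - \sqrt{73} \approx -122.48$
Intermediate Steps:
$O{\left(L \right)} = -2$ ($O{\left(L \right)} = 2 - 4 = -2$)
$\left(d{\left(-107 \right)} + \sqrt{4398 - 4171}\right) + \left(1 + O{\left(8 \right)}\right) \sqrt{45 + 28} = \left(-129 + \sqrt{4398 - 4171}\right) + \left(1 - 2\right) \sqrt{45 + 28} = \left(-129 + \sqrt{227}\right) - \sqrt{73} = -129 + \sqrt{227} - \sqrt{73}$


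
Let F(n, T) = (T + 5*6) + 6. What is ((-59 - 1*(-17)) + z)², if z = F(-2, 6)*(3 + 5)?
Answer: 86436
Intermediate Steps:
F(n, T) = 36 + T (F(n, T) = (T + 30) + 6 = (30 + T) + 6 = 36 + T)
z = 336 (z = (36 + 6)*(3 + 5) = 42*8 = 336)
((-59 - 1*(-17)) + z)² = ((-59 - 1*(-17)) + 336)² = ((-59 + 17) + 336)² = (-42 + 336)² = 294² = 86436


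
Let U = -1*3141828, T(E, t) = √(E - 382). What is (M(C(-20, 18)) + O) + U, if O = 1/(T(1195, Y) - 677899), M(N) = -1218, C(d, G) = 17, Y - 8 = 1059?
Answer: -1444377527963617747/459547053388 - √813/459547053388 ≈ -3.1430e+6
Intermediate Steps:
Y = 1067 (Y = 8 + 1059 = 1067)
T(E, t) = √(-382 + E)
O = 1/(-677899 + √813) (O = 1/(√(-382 + 1195) - 677899) = 1/(√813 - 677899) = 1/(-677899 + √813) ≈ -1.4752e-6)
U = -3141828
(M(C(-20, 18)) + O) + U = (-1218 + (-677899/459547053388 - √813/459547053388)) - 3141828 = (-559728311704483/459547053388 - √813/459547053388) - 3141828 = -1444377527963617747/459547053388 - √813/459547053388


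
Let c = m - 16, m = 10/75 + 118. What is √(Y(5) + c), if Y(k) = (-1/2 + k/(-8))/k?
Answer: √366870/60 ≈ 10.095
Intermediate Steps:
m = 1772/15 (m = 10*(1/75) + 118 = 2/15 + 118 = 1772/15 ≈ 118.13)
c = 1532/15 (c = 1772/15 - 16 = 1532/15 ≈ 102.13)
Y(k) = (-½ - k/8)/k (Y(k) = (-1*½ + k*(-⅛))/k = (-½ - k/8)/k)
√(Y(5) + c) = √((⅛)*(-4 - 1*5)/5 + 1532/15) = √((⅛)*(⅕)*(-4 - 5) + 1532/15) = √((⅛)*(⅕)*(-9) + 1532/15) = √(-9/40 + 1532/15) = √(12229/120) = √366870/60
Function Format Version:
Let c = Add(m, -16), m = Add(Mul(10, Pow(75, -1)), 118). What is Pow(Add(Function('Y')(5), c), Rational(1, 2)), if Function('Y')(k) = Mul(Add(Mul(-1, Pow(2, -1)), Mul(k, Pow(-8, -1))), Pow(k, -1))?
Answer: Mul(Rational(1, 60), Pow(366870, Rational(1, 2))) ≈ 10.095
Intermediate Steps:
m = Rational(1772, 15) (m = Add(Mul(10, Rational(1, 75)), 118) = Add(Rational(2, 15), 118) = Rational(1772, 15) ≈ 118.13)
c = Rational(1532, 15) (c = Add(Rational(1772, 15), -16) = Rational(1532, 15) ≈ 102.13)
Function('Y')(k) = Mul(Pow(k, -1), Add(Rational(-1, 2), Mul(Rational(-1, 8), k))) (Function('Y')(k) = Mul(Add(Mul(-1, Rational(1, 2)), Mul(k, Rational(-1, 8))), Pow(k, -1)) = Mul(Add(Rational(-1, 2), Mul(Rational(-1, 8), k)), Pow(k, -1)) = Mul(Pow(k, -1), Add(Rational(-1, 2), Mul(Rational(-1, 8), k))))
Pow(Add(Function('Y')(5), c), Rational(1, 2)) = Pow(Add(Mul(Rational(1, 8), Pow(5, -1), Add(-4, Mul(-1, 5))), Rational(1532, 15)), Rational(1, 2)) = Pow(Add(Mul(Rational(1, 8), Rational(1, 5), Add(-4, -5)), Rational(1532, 15)), Rational(1, 2)) = Pow(Add(Mul(Rational(1, 8), Rational(1, 5), -9), Rational(1532, 15)), Rational(1, 2)) = Pow(Add(Rational(-9, 40), Rational(1532, 15)), Rational(1, 2)) = Pow(Rational(12229, 120), Rational(1, 2)) = Mul(Rational(1, 60), Pow(366870, Rational(1, 2)))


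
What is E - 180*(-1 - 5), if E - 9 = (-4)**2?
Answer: 1105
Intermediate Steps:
E = 25 (E = 9 + (-4)**2 = 9 + 16 = 25)
E - 180*(-1 - 5) = 25 - 180*(-1 - 5) = 25 - 180*(-6) = 25 - 36*(-30) = 25 + 1080 = 1105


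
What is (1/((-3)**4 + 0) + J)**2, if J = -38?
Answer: 9467929/6561 ≈ 1443.1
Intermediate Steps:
(1/((-3)**4 + 0) + J)**2 = (1/((-3)**4 + 0) - 38)**2 = (1/(81 + 0) - 38)**2 = (1/81 - 38)**2 = (-3077/81)**2 = 9467929/6561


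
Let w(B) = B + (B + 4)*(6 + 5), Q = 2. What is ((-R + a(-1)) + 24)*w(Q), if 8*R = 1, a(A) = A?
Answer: 3111/2 ≈ 1555.5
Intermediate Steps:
R = ⅛ (R = (⅛)*1 = ⅛ ≈ 0.12500)
w(B) = 44 + 12*B (w(B) = B + (4 + B)*11 = B + (44 + 11*B) = 44 + 12*B)
((-R + a(-1)) + 24)*w(Q) = ((-1*⅛ - 1) + 24)*(44 + 12*2) = ((-⅛ - 1) + 24)*(44 + 24) = (-9/8 + 24)*68 = (183/8)*68 = 3111/2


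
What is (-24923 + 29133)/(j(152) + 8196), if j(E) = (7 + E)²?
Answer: 4210/33477 ≈ 0.12576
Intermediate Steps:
(-24923 + 29133)/(j(152) + 8196) = (-24923 + 29133)/((7 + 152)² + 8196) = 4210/(159² + 8196) = 4210/(25281 + 8196) = 4210/33477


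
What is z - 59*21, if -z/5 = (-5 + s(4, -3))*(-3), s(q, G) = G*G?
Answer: -1179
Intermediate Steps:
s(q, G) = G**2
z = 60 (z = -5*(-5 + (-3)**2)*(-3) = -5*(-5 + 9)*(-3) = -20*(-3) = -5*(-12) = 60)
z - 59*21 = 60 - 59*21 = 60 - 1239 = -1179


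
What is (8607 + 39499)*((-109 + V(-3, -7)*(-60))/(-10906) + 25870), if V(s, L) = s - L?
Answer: 6786279000157/5453 ≈ 1.2445e+9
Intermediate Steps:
(8607 + 39499)*((-109 + V(-3, -7)*(-60))/(-10906) + 25870) = (8607 + 39499)*((-109 + (-3 - 1*(-7))*(-60))/(-10906) + 25870) = 48106*((-109 + (-3 + 7)*(-60))*(-1/10906) + 25870) = 48106*((-109 + 4*(-60))*(-1/10906) + 25870) = 48106*((-109 - 240)*(-1/10906) + 25870) = 48106*(-349*(-1/10906) + 25870) = 48106*(349/10906 + 25870) = 48106*(282138569/10906) = 6786279000157/5453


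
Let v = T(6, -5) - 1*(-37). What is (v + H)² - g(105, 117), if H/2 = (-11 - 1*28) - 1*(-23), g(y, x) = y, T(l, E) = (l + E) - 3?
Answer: -96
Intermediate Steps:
T(l, E) = -3 + E + l (T(l, E) = (E + l) - 3 = -3 + E + l)
H = -32 (H = 2*((-11 - 1*28) - 1*(-23)) = 2*((-11 - 28) + 23) = 2*(-39 + 23) = 2*(-16) = -32)
v = 35 (v = (-3 - 5 + 6) - 1*(-37) = -2 + 37 = 35)
(v + H)² - g(105, 117) = (35 - 32)² - 1*105 = 3² - 105 = 9 - 105 = -96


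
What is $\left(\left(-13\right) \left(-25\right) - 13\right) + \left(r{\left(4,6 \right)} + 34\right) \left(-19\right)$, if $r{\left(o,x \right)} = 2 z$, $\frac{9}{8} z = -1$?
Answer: $- \frac{2702}{9} \approx -300.22$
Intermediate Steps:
$z = - \frac{8}{9}$ ($z = \frac{8}{9} \left(-1\right) = - \frac{8}{9} \approx -0.88889$)
$r{\left(o,x \right)} = - \frac{16}{9}$ ($r{\left(o,x \right)} = 2 \left(- \frac{8}{9}\right) = - \frac{16}{9}$)
$\left(\left(-13\right) \left(-25\right) - 13\right) + \left(r{\left(4,6 \right)} + 34\right) \left(-19\right) = \left(\left(-13\right) \left(-25\right) - 13\right) + \left(- \frac{16}{9} + 34\right) \left(-19\right) = \left(325 + \left(-14 + 1\right)\right) + \frac{290}{9} \left(-19\right) = \left(325 - 13\right) - \frac{5510}{9} = 312 - \frac{5510}{9} = - \frac{2702}{9}$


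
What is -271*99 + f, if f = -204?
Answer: -27033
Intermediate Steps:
-271*99 + f = -271*99 - 204 = -26829 - 204 = -27033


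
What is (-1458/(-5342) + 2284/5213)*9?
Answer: 89107569/13923923 ≈ 6.3996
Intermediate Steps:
(-1458/(-5342) + 2284/5213)*9 = (-1458*(-1/5342) + 2284*(1/5213))*9 = (729/2671 + 2284/5213)*9 = (9900841/13923923)*9 = 89107569/13923923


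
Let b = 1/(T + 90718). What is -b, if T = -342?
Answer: -1/90376 ≈ -1.1065e-5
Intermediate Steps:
b = 1/90376 (b = 1/(-342 + 90718) = 1/90376 ≈ 1.1065e-5)
-b = -1*1/90376 = -1/90376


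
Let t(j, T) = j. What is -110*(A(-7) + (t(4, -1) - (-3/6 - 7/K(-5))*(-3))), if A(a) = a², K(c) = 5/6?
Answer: -2893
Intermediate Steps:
K(c) = ⅚ (K(c) = 5*(⅙) = ⅚)
-110*(A(-7) + (t(4, -1) - (-3/6 - 7/K(-5))*(-3))) = -110*((-7)² + (4 - (-3/6 - 7/⅚)*(-3))) = -110*(49 + (4 - (-3*⅙ - 7*6/5)*(-3))) = -110*(49 + (4 - (-½ - 42/5)*(-3))) = -110*(49 + (4 - (-89)*(-3)/10)) = -110*(49 + (4 - 1*267/10)) = -110*(49 + (4 - 267/10)) = -110*(49 - 227/10) = -110*263/10 = -2893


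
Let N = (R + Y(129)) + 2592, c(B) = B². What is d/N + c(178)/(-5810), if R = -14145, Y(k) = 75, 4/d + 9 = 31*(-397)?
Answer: -559868348699/102664913610 ≈ -5.4534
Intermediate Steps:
d = -1/3079 (d = 4/(-9 + 31*(-397)) = 4/(-9 - 12307) = 4/(-12316) = 4*(-1/12316) = -1/3079 ≈ -0.00032478)
N = -11478 (N = (-14145 + 75) + 2592 = -14070 + 2592 = -11478)
d/N + c(178)/(-5810) = -1/3079/(-11478) + 178²/(-5810) = -1/3079*(-1/11478) + 31684*(-1/5810) = 1/35340762 - 15842/2905 = -559868348699/102664913610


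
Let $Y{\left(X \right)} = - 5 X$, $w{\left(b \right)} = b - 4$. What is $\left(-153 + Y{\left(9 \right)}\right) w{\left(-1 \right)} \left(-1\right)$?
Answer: $-990$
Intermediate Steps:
$w{\left(b \right)} = -4 + b$
$\left(-153 + Y{\left(9 \right)}\right) w{\left(-1 \right)} \left(-1\right) = \left(-153 - 45\right) \left(-4 - 1\right) \left(-1\right) = \left(-153 - 45\right) \left(\left(-5\right) \left(-1\right)\right) = \left(-198\right) 5 = -990$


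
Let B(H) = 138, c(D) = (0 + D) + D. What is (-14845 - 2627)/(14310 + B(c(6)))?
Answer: -52/43 ≈ -1.2093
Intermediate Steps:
c(D) = 2*D (c(D) = D + D = 2*D)
(-14845 - 2627)/(14310 + B(c(6))) = (-14845 - 2627)/(14310 + 138) = -17472/14448 = -17472*1/14448 = -52/43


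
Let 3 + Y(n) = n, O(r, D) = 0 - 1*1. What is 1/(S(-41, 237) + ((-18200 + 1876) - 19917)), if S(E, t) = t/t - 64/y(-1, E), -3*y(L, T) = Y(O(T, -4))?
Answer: -1/36288 ≈ -2.7557e-5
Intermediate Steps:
O(r, D) = -1 (O(r, D) = 0 - 1 = -1)
Y(n) = -3 + n
y(L, T) = 4/3 (y(L, T) = -(-3 - 1)/3 = -1/3*(-4) = 4/3)
S(E, t) = -47 (S(E, t) = t/t - 64/4/3 = 1 - 64*3/4 = 1 - 48 = -47)
1/(S(-41, 237) + ((-18200 + 1876) - 19917)) = 1/(-47 + ((-18200 + 1876) - 19917)) = 1/(-47 + (-16324 - 19917)) = 1/(-47 - 36241) = 1/(-36288) = -1/36288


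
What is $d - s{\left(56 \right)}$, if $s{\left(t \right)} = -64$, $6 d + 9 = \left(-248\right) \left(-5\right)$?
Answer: $\frac{1615}{6} \approx 269.17$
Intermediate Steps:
$d = \frac{1231}{6}$ ($d = - \frac{3}{2} + \frac{\left(-248\right) \left(-5\right)}{6} = - \frac{3}{2} + \frac{1}{6} \cdot 1240 = - \frac{3}{2} + \frac{620}{3} = \frac{1231}{6} \approx 205.17$)
$d - s{\left(56 \right)} = \frac{1231}{6} - -64 = \frac{1231}{6} + 64 = \frac{1615}{6}$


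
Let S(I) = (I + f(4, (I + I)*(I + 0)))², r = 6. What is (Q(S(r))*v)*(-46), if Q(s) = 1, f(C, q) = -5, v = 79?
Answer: -3634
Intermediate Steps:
S(I) = (-5 + I)² (S(I) = (I - 5)² = (-5 + I)²)
(Q(S(r))*v)*(-46) = (1*79)*(-46) = 79*(-46) = -3634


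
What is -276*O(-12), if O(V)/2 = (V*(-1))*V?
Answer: 79488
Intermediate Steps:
O(V) = -2*V² (O(V) = 2*((V*(-1))*V) = 2*((-V)*V) = 2*(-V²) = -2*V²)
-276*O(-12) = -(-552)*(-12)² = -(-552)*144 = -276*(-288) = 79488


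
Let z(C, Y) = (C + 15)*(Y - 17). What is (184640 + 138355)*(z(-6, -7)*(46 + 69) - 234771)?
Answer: -83853054945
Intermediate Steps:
z(C, Y) = (-17 + Y)*(15 + C) (z(C, Y) = (15 + C)*(-17 + Y) = (-17 + Y)*(15 + C))
(184640 + 138355)*(z(-6, -7)*(46 + 69) - 234771) = (184640 + 138355)*((-255 - 17*(-6) + 15*(-7) - 6*(-7))*(46 + 69) - 234771) = 322995*((-255 + 102 - 105 + 42)*115 - 234771) = 322995*(-216*115 - 234771) = 322995*(-24840 - 234771) = 322995*(-259611) = -83853054945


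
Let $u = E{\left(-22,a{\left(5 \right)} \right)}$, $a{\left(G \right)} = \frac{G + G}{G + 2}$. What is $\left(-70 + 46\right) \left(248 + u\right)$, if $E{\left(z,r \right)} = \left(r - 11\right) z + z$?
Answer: $- \frac{73344}{7} \approx -10478.0$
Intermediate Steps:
$a{\left(G \right)} = \frac{2 G}{2 + G}$
$E{\left(z,r \right)} = z + z \left(-11 + r\right)$ ($E{\left(z,r \right)} = \left(-11 + r\right) z + z = z \left(-11 + r\right) + z = z + z \left(-11 + r\right)$)
$u = \frac{1320}{7}$ ($u = - 22 \left(-10 + 2 \cdot 5 \frac{1}{2 + 5}\right) = - 22 \left(-10 + 2 \cdot 5 \cdot \frac{1}{7}\right) = - 22 \left(-10 + \frac{10}{7}\right) = \left(-22\right) \left(- \frac{60}{7}\right) = \frac{1320}{7} \approx 188.57$)
$\left(-70 + 46\right) \left(248 + u\right) = \left(-70 + 46\right) \left(248 + \frac{1320}{7}\right) = \left(-24\right) \frac{3056}{7} = - \frac{73344}{7}$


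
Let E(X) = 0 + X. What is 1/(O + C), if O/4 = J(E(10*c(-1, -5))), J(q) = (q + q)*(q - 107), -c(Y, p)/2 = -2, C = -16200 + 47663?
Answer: 1/10023 ≈ 9.9770e-5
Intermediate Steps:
C = 31463
c(Y, p) = 4 (c(Y, p) = -2*(-2) = 4)
E(X) = X
J(q) = 2*q*(-107 + q) (J(q) = (2*q)*(-107 + q) = 2*q*(-107 + q))
O = -21440 (O = 4*(2*(10*4)*(-107 + 10*4)) = 4*(2*40*(-107 + 40)) = 4*(2*40*(-67)) = 4*(-5360) = -21440)
1/(O + C) = 1/(-21440 + 31463) = 1/10023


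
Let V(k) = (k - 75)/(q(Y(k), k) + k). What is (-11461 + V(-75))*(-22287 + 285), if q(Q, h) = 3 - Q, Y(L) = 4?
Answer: 252121497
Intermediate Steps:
V(k) = (-75 + k)/(-1 + k) (V(k) = (k - 75)/((3 - 1*4) + k) = (-75 + k)/((3 - 4) + k) = (-75 + k)/(-1 + k))
(-11461 + V(-75))*(-22287 + 285) = (-11461 + (-75 - 75)/(-1 - 75))*(-22287 + 285) = (-11461 - 150/(-76))*(-22002) = (-11461 - 1/76*(-150))*(-22002) = (-11461 + 75/38)*(-22002) = -435443/38*(-22002) = 252121497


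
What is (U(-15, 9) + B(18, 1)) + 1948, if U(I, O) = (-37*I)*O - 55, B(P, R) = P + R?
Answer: 6907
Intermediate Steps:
U(I, O) = -55 - 37*I*O (U(I, O) = -37*I*O - 55 = -55 - 37*I*O)
(U(-15, 9) + B(18, 1)) + 1948 = ((-55 - 37*(-15)*9) + (18 + 1)) + 1948 = ((-55 + 4995) + 19) + 1948 = (4940 + 19) + 1948 = 4959 + 1948 = 6907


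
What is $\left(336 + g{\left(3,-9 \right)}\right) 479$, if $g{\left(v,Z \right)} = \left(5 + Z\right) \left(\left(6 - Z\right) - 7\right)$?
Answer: $145616$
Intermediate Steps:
$g{\left(v,Z \right)} = \left(-1 - Z\right) \left(5 + Z\right)$ ($g{\left(v,Z \right)} = \left(5 + Z\right) \left(-1 - Z\right) = \left(-1 - Z\right) \left(5 + Z\right)$)
$\left(336 + g{\left(3,-9 \right)}\right) 479 = \left(336 - 32\right) 479 = 304 \cdot 479 = 145616$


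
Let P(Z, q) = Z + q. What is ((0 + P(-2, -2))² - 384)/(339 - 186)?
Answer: -368/153 ≈ -2.4052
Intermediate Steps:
((0 + P(-2, -2))² - 384)/(339 - 186) = ((0 + (-2 - 2))² - 384)/(339 - 186) = ((0 - 4)² - 384)/153 = ((-4)² - 384)*(1/153) = (16 - 384)*(1/153) = -368*1/153 = -368/153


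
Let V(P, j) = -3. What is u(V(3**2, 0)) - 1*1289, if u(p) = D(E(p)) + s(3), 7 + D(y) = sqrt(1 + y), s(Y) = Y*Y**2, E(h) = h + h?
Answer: -1269 + I*sqrt(5) ≈ -1269.0 + 2.2361*I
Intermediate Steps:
E(h) = 2*h
s(Y) = Y**3
D(y) = -7 + sqrt(1 + y)
u(p) = 20 + sqrt(1 + 2*p) (u(p) = (-7 + sqrt(1 + 2*p)) + 3**3 = (-7 + sqrt(1 + 2*p)) + 27 = 20 + sqrt(1 + 2*p))
u(V(3**2, 0)) - 1*1289 = (20 + sqrt(1 + 2*(-3))) - 1*1289 = (20 + sqrt(1 - 6)) - 1289 = (20 + sqrt(-5)) - 1289 = (20 + I*sqrt(5)) - 1289 = -1269 + I*sqrt(5)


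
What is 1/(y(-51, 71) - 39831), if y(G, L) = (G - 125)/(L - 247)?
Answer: -1/39830 ≈ -2.5107e-5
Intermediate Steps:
y(G, L) = (-125 + G)/(-247 + L)
1/(y(-51, 71) - 39831) = 1/((-125 - 51)/(-247 + 71) - 39831) = 1/(-176/(-176) - 39831) = 1/(-1/176*(-176) - 39831) = 1/(1 - 39831) = 1/(-39830) = -1/39830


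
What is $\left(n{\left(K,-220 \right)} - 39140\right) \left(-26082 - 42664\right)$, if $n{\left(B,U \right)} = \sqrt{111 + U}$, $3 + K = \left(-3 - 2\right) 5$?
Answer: $2690718440 - 68746 i \sqrt{109} \approx 2.6907 \cdot 10^{9} - 7.1773 \cdot 10^{5} i$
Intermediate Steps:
$K = -28$ ($K = -3 + \left(-3 - 2\right) 5 = -3 - 25 = -28$)
$\left(n{\left(K,-220 \right)} - 39140\right) \left(-26082 - 42664\right) = \left(\sqrt{111 - 220} - 39140\right) \left(-26082 - 42664\right) = \left(\sqrt{-109} - 39140\right) \left(-68746\right) = \left(i \sqrt{109} - 39140\right) \left(-68746\right) = \left(-39140 + i \sqrt{109}\right) \left(-68746\right) = 2690718440 - 68746 i \sqrt{109}$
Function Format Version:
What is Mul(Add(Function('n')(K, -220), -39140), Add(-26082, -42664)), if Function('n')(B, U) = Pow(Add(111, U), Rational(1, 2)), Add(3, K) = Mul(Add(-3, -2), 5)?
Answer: Add(2690718440, Mul(-68746, I, Pow(109, Rational(1, 2)))) ≈ Add(2.6907e+9, Mul(-7.1773e+5, I))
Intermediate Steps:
K = -28 (K = Add(-3, Mul(Add(-3, -2), 5)) = Add(-3, Mul(-5, 5)) = Add(-3, -25) = -28)
Mul(Add(Function('n')(K, -220), -39140), Add(-26082, -42664)) = Mul(Add(Pow(Add(111, -220), Rational(1, 2)), -39140), Add(-26082, -42664)) = Mul(Add(Pow(-109, Rational(1, 2)), -39140), -68746) = Mul(Add(Mul(I, Pow(109, Rational(1, 2))), -39140), -68746) = Mul(Add(-39140, Mul(I, Pow(109, Rational(1, 2)))), -68746) = Add(2690718440, Mul(-68746, I, Pow(109, Rational(1, 2))))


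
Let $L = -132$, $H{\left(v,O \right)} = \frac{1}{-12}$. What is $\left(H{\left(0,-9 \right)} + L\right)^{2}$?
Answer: $\frac{2512225}{144} \approx 17446.0$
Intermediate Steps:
$H{\left(v,O \right)} = - \frac{1}{12}$
$\left(H{\left(0,-9 \right)} + L\right)^{2} = \left(- \frac{1}{12} - 132\right)^{2} = \left(- \frac{1585}{12}\right)^{2} = \frac{2512225}{144}$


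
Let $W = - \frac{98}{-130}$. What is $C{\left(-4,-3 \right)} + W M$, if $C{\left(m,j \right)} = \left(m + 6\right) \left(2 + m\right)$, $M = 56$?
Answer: $\frac{2484}{65} \approx 38.215$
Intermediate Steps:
$W = \frac{49}{65}$ ($W = \left(-98\right) \left(- \frac{1}{130}\right) = \frac{49}{65} \approx 0.75385$)
$C{\left(m,j \right)} = \left(2 + m\right) \left(6 + m\right)$ ($C{\left(m,j \right)} = \left(6 + m\right) \left(2 + m\right) = \left(2 + m\right) \left(6 + m\right)$)
$C{\left(-4,-3 \right)} + W M = \left(12 + \left(-4\right)^{2} + 8 \left(-4\right)\right) + \frac{49}{65} \cdot 56 = \left(12 + 16 - 32\right) + \frac{2744}{65} = -4 + \frac{2744}{65} = \frac{2484}{65}$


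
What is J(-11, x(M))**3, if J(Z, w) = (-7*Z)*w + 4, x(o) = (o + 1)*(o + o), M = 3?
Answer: 6352182208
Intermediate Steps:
x(o) = 2*o*(1 + o) (x(o) = (1 + o)*(2*o) = 2*o*(1 + o))
J(Z, w) = 4 - 7*Z*w (J(Z, w) = -7*Z*w + 4 = 4 - 7*Z*w)
J(-11, x(M))**3 = (4 - 7*(-11)*2*3*(1 + 3))**3 = (4 - 7*(-11)*2*3*4)**3 = (4 - 7*(-11)*24)**3 = (4 + 1848)**3 = 1852**3 = 6352182208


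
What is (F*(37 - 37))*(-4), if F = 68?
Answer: 0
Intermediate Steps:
(F*(37 - 37))*(-4) = (68*(37 - 37))*(-4) = (68*0)*(-4) = 0*(-4) = 0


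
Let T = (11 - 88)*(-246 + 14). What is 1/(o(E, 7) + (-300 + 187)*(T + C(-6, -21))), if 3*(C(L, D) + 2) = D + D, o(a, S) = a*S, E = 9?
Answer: -1/2016761 ≈ -4.9584e-7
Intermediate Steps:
o(a, S) = S*a
T = 17864 (T = -77*(-232) = 17864)
C(L, D) = -2 + 2*D/3 (C(L, D) = -2 + (D + D)/3 = -2 + (2*D)/3 = -2 + 2*D/3)
1/(o(E, 7) + (-300 + 187)*(T + C(-6, -21))) = 1/(7*9 + (-300 + 187)*(17864 + (-2 + (⅔)*(-21)))) = 1/(63 - 113*(17864 + (-2 - 14))) = 1/(63 - 113*(17864 - 16)) = 1/(63 - 113*17848) = 1/(63 - 2016824) = 1/(-2016761) = -1/2016761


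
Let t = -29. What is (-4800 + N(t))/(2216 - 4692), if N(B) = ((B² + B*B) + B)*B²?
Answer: -1385373/2476 ≈ -559.52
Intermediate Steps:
N(B) = B²*(B + 2*B²) (N(B) = ((B² + B²) + B)*B² = (2*B² + B)*B² = (B + 2*B²)*B² = B²*(B + 2*B²))
(-4800 + N(t))/(2216 - 4692) = (-4800 + (-29)³*(1 + 2*(-29)))/(2216 - 4692) = (-4800 - 24389*(1 - 58))/(-2476) = (-4800 - 24389*(-57))*(-1/2476) = (-4800 + 1390173)*(-1/2476) = 1385373*(-1/2476) = -1385373/2476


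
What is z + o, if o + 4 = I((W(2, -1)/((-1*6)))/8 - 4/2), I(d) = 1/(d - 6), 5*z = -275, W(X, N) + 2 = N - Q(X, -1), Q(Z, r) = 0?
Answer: -7509/127 ≈ -59.126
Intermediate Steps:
W(X, N) = -2 + N (W(X, N) = -2 + (N - 1*0) = -2 + (N + 0) = -2 + N)
z = -55 (z = (⅕)*(-275) = -55)
I(d) = 1/(-6 + d)
o = -524/127 (o = -4 + 1/(-6 + (((-2 - 1)/((-1*6)))/8 - 4/2)) = -4 + 1/(-6 + (-3/(-6)*(⅛) - 4*½)) = -4 + 1/(-6 + (-3*(-⅙)*(⅛) - 2)) = -4 + 1/(-6 + ((½)*(⅛) - 2)) = -4 + 1/(-6 + (1/16 - 2)) = -4 + 1/(-6 - 31/16) = -4 + 1/(-127/16) = -4 - 16/127 = -524/127 ≈ -4.1260)
z + o = -55 - 524/127 = -7509/127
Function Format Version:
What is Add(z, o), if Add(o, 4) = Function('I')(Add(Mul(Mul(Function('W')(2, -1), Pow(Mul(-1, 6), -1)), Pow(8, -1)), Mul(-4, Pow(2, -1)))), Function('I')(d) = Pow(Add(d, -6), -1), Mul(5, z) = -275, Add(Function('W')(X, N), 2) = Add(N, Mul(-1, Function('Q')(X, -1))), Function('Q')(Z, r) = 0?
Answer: Rational(-7509, 127) ≈ -59.126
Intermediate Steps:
Function('W')(X, N) = Add(-2, N) (Function('W')(X, N) = Add(-2, Add(N, Mul(-1, 0))) = Add(-2, Add(N, 0)) = Add(-2, N))
z = -55 (z = Mul(Rational(1, 5), -275) = -55)
Function('I')(d) = Pow(Add(-6, d), -1)
o = Rational(-524, 127) (o = Add(-4, Pow(Add(-6, Add(Mul(Mul(Add(-2, -1), Pow(Mul(-1, 6), -1)), Pow(8, -1)), Mul(-4, Pow(2, -1)))), -1)) = Add(-4, Pow(Add(-6, Add(Mul(Mul(-3, Pow(-6, -1)), Rational(1, 8)), Mul(-4, Rational(1, 2)))), -1)) = Add(-4, Pow(Add(-6, Add(Mul(Mul(-3, Rational(-1, 6)), Rational(1, 8)), -2)), -1)) = Add(-4, Pow(Add(-6, Add(Mul(Rational(1, 2), Rational(1, 8)), -2)), -1)) = Add(-4, Pow(Add(-6, Add(Rational(1, 16), -2)), -1)) = Add(-4, Pow(Add(-6, Rational(-31, 16)), -1)) = Add(-4, Pow(Rational(-127, 16), -1)) = Add(-4, Rational(-16, 127)) = Rational(-524, 127) ≈ -4.1260)
Add(z, o) = Add(-55, Rational(-524, 127)) = Rational(-7509, 127)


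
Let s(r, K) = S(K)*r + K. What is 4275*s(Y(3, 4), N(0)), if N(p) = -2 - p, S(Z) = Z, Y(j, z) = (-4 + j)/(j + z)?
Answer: -51300/7 ≈ -7328.6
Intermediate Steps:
Y(j, z) = (-4 + j)/(j + z)
s(r, K) = K + K*r (s(r, K) = K*r + K = K + K*r)
4275*s(Y(3, 4), N(0)) = 4275*((-2 - 1*0)*(1 + (-4 + 3)/(3 + 4))) = 4275*((-2 + 0)*(1 - 1/7)) = 4275*(-2*(1 + (⅐)*(-1))) = 4275*(-2*(1 - ⅐)) = 4275*(-2*6/7) = 4275*(-12/7) = -51300/7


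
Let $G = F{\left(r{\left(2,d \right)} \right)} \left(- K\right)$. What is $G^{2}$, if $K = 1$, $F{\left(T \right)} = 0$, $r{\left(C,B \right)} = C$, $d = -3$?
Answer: $0$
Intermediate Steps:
$G = 0$ ($G = 0 \left(\left(-1\right) 1\right) = 0 \left(-1\right) = 0$)
$G^{2} = 0^{2} = 0$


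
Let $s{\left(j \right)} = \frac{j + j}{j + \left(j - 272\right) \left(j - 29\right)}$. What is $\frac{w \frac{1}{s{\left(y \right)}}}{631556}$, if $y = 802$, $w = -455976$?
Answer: $- \frac{11698406262}{63313489} \approx -184.77$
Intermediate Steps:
$s{\left(j \right)} = \frac{2 j}{j + \left(-272 + j\right) \left(-29 + j\right)}$
$\frac{w \frac{1}{s{\left(y \right)}}}{631556} = \frac{\left(-455976\right) \frac{1}{2 \cdot 802 \frac{1}{7888 + 802^{2} - 240600}}}{631556} = - \frac{455976}{2 \cdot 802 \frac{1}{7888 + 643204 - 240600}} \cdot \frac{1}{631556} = - \frac{455976}{2 \cdot 802 \cdot \frac{1}{410492}} \cdot \frac{1}{631556} = - \frac{455976}{\frac{401}{102623}} \cdot \frac{1}{631556} = \left(-455976\right) \frac{102623}{401} \cdot \frac{1}{631556} = \left(- \frac{46793625048}{401}\right) \frac{1}{631556} = - \frac{11698406262}{63313489}$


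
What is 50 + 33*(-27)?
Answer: -841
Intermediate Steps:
50 + 33*(-27) = 50 - 891 = -841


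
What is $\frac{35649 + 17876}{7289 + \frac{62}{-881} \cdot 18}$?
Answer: $\frac{47155525}{6420493} \approx 7.3445$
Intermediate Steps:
$\frac{35649 + 17876}{7289 + \frac{62}{-881} \cdot 18} = \frac{53525}{7289 + 62 \left(- \frac{1}{881}\right) 18} = \frac{53525}{7289 - \frac{1116}{881}} = \frac{53525}{\frac{6420493}{881}} = 53525 \cdot \frac{881}{6420493} = \frac{47155525}{6420493}$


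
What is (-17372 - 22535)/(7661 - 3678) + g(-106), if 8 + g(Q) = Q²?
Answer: 6383031/569 ≈ 11218.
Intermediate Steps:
g(Q) = -8 + Q²
(-17372 - 22535)/(7661 - 3678) + g(-106) = (-17372 - 22535)/(7661 - 3678) + (-8 + (-106)²) = -39907/3983 + (-8 + 11236) = -39907*1/3983 + 11228 = -5701/569 + 11228 = 6383031/569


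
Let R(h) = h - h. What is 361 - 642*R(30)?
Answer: 361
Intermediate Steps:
R(h) = 0
361 - 642*R(30) = 361 - 642*0 = 361 + 0 = 361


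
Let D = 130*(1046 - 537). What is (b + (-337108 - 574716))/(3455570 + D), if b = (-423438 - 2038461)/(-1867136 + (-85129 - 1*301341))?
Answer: -136992638363/529107626296 ≈ -0.25891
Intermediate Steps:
b = 820633/751202 (b = -2461899/(-1867136 + (-85129 - 301341)) = -2461899/(-1867136 - 386470) = -2461899/(-2253606) = -2461899*(-1/2253606) = 820633/751202 ≈ 1.0924)
D = 66170 (D = 130*509 = 66170)
(b + (-337108 - 574716))/(3455570 + D) = (820633/751202 + (-337108 - 574716))/(3455570 + 66170) = (820633/751202 - 911824)/3521740 = -684963191815/751202*1/3521740 = -136992638363/529107626296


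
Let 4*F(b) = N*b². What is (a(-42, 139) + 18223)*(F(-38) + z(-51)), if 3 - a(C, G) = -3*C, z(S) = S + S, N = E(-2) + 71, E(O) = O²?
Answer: 488211300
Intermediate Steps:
N = 75 (N = (-2)² + 71 = 4 + 71 = 75)
z(S) = 2*S
F(b) = 75*b²/4 (F(b) = (75*b²)/4 = 75*b²/4)
a(C, G) = 3 + 3*C (a(C, G) = 3 - (-3)*C = 3 + 3*C)
(a(-42, 139) + 18223)*(F(-38) + z(-51)) = ((3 + 3*(-42)) + 18223)*((75/4)*(-38)² + 2*(-51)) = ((3 - 126) + 18223)*((75/4)*1444 - 102) = (-123 + 18223)*(27075 - 102) = 18100*26973 = 488211300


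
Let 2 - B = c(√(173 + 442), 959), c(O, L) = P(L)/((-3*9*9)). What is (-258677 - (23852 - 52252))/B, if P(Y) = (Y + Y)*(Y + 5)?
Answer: -55957311/1849438 ≈ -30.256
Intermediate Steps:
P(Y) = 2*Y*(5 + Y) (P(Y) = (2*Y)*(5 + Y) = 2*Y*(5 + Y))
c(O, L) = -2*L*(5 + L)/243 (c(O, L) = (2*L*(5 + L))/((-3*9*9)) = (2*L*(5 + L))/((-27*9)) = (2*L*(5 + L))/(-243) = (2*L*(5 + L))*(-1/243) = -2*L*(5 + L)/243)
B = 1849438/243 (B = 2 - (-2)*959*(5 + 959)/243 = 2 - (-2)*959*964/243 = 2 - 1*(-1848952/243) = 2 + 1848952/243 = 1849438/243 ≈ 7610.9)
(-258677 - (23852 - 52252))/B = (-258677 - (23852 - 52252))/(1849438/243) = (-258677 - 1*(-28400))*(243/1849438) = (-258677 + 28400)*(243/1849438) = -230277*243/1849438 = -55957311/1849438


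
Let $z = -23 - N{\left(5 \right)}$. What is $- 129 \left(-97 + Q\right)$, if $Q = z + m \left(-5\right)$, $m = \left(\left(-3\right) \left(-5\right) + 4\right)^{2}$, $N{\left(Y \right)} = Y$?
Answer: $248970$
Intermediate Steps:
$m = 361$ ($m = \left(15 + 4\right)^{2} = 19^{2} = 361$)
$z = -28$ ($z = -23 - 5 = -28$)
$Q = -1833$ ($Q = -28 + 361 \left(-5\right) = -28 - 1805 = -1833$)
$- 129 \left(-97 + Q\right) = - 129 \left(-97 - 1833\right) = \left(-129\right) \left(-1930\right) = 248970$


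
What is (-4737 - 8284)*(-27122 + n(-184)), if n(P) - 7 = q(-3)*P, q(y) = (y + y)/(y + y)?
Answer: 355460279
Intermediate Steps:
q(y) = 1 (q(y) = (2*y)/((2*y)) = (2*y)*(1/(2*y)) = 1)
n(P) = 7 + P (n(P) = 7 + 1*P = 7 + P)
(-4737 - 8284)*(-27122 + n(-184)) = (-4737 - 8284)*(-27122 + (7 - 184)) = -13021*(-27122 - 177) = -13021*(-27299) = 355460279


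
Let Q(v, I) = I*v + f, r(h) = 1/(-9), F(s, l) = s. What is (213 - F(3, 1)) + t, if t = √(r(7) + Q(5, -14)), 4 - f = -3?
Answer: 210 + 2*I*√142/3 ≈ 210.0 + 7.9443*I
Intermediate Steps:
r(h) = -⅑ (r(h) = 1*(-⅑) = -⅑)
f = 7 (f = 4 - 1*(-3) = 4 + 3 = 7)
Q(v, I) = 7 + I*v (Q(v, I) = I*v + 7 = 7 + I*v)
t = 2*I*√142/3 (t = √(-⅑ + (7 - 14*5)) = √(-⅑ + (7 - 70)) = √(-⅑ - 63) = √(-568/9) = 2*I*√142/3 ≈ 7.9443*I)
(213 - F(3, 1)) + t = (213 - 1*3) + 2*I*√142/3 = (213 - 3) + 2*I*√142/3 = 210 + 2*I*√142/3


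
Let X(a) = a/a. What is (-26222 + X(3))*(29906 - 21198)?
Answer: -228332468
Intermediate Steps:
X(a) = 1
(-26222 + X(3))*(29906 - 21198) = (-26222 + 1)*(29906 - 21198) = -26221*8708 = -228332468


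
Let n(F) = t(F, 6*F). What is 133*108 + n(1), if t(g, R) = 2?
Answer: 14366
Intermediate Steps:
n(F) = 2
133*108 + n(1) = 133*108 + 2 = 14364 + 2 = 14366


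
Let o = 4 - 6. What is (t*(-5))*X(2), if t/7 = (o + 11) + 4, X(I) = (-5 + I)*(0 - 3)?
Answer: -4095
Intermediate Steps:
o = -2
X(I) = 15 - 3*I (X(I) = (-5 + I)*(-3) = 15 - 3*I)
t = 91 (t = 7*((-2 + 11) + 4) = 7*(9 + 4) = 7*13 = 91)
(t*(-5))*X(2) = (91*(-5))*(15 - 3*2) = -455*(15 - 6) = -455*9 = -4095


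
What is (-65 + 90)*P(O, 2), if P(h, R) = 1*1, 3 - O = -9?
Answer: 25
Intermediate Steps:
O = 12 (O = 3 - 1*(-9) = 3 + 9 = 12)
P(h, R) = 1
(-65 + 90)*P(O, 2) = (-65 + 90)*1 = 25*1 = 25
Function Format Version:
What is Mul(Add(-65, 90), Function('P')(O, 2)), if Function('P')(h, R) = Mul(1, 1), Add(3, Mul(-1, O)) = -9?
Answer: 25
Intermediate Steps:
O = 12 (O = Add(3, Mul(-1, -9)) = Add(3, 9) = 12)
Function('P')(h, R) = 1
Mul(Add(-65, 90), Function('P')(O, 2)) = Mul(Add(-65, 90), 1) = Mul(25, 1) = 25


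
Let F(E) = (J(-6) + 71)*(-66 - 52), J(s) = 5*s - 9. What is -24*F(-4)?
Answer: 90624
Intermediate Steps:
J(s) = -9 + 5*s
F(E) = -3776 (F(E) = ((-9 + 5*(-6)) + 71)*(-66 - 52) = ((-9 - 30) + 71)*(-118) = (-39 + 71)*(-118) = 32*(-118) = -3776)
-24*F(-4) = -24*(-3776) = 90624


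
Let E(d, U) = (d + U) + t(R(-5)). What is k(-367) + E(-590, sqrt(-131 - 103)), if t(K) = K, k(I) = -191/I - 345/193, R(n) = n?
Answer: -42234197/70831 + 3*I*sqrt(26) ≈ -596.27 + 15.297*I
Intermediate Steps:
k(I) = -345/193 - 191/I (k(I) = -191/I - 345*1/193 = -191/I - 345/193 = -345/193 - 191/I)
E(d, U) = -5 + U + d (E(d, U) = (d + U) - 5 = (U + d) - 5 = -5 + U + d)
k(-367) + E(-590, sqrt(-131 - 103)) = (-345/193 - 191/(-367)) + (-5 + sqrt(-131 - 103) - 590) = (-345/193 - 191*(-1/367)) + (-5 + sqrt(-234) - 590) = (-345/193 + 191/367) + (-5 + 3*I*sqrt(26) - 590) = -89752/70831 + (-595 + 3*I*sqrt(26)) = -42234197/70831 + 3*I*sqrt(26)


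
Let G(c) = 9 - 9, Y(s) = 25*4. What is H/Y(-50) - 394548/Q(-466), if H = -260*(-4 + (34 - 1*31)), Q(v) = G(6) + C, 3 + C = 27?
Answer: -164369/10 ≈ -16437.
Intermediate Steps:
Y(s) = 100
G(c) = 0
C = 24 (C = -3 + 27 = 24)
Q(v) = 24 (Q(v) = 0 + 24 = 24)
H = 260 (H = -260*(-4 + (34 - 31)) = -260*(-4 + 3) = -260*(-1) = 260)
H/Y(-50) - 394548/Q(-466) = 260/100 - 394548/24 = 260*(1/100) - 394548*1/24 = 13/5 - 32879/2 = -164369/10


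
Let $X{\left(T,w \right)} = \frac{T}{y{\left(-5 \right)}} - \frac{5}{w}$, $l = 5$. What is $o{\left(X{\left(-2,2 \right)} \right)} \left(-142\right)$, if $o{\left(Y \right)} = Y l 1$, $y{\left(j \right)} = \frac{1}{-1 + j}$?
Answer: $-6745$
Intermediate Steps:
$X{\left(T,w \right)} = - 6 T - \frac{5}{w}$ ($X{\left(T,w \right)} = \frac{T}{\frac{1}{-1 - 5}} - \frac{5}{w} = \frac{T}{\frac{1}{-6}} - \frac{5}{w} = \frac{T}{- \frac{1}{6}} - \frac{5}{w} = T \left(-6\right) - \frac{5}{w} = - 6 T - \frac{5}{w}$)
$o{\left(Y \right)} = 5 Y$ ($o{\left(Y \right)} = Y 5 \cdot 1 = 5 Y 1 = 5 Y$)
$o{\left(X{\left(-2,2 \right)} \right)} \left(-142\right) = 5 \left(\left(-6\right) \left(-2\right) - \frac{5}{2}\right) \left(-142\right) = 5 \left(12 - \frac{5}{2}\right) \left(-142\right) = 5 \cdot \frac{19}{2} \left(-142\right) = \frac{95}{2} \left(-142\right) = -6745$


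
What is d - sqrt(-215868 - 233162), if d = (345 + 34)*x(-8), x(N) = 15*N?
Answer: -45480 - I*sqrt(449030) ≈ -45480.0 - 670.1*I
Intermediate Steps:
d = -45480 (d = (345 + 34)*(15*(-8)) = 379*(-120) = -45480)
d - sqrt(-215868 - 233162) = -45480 - sqrt(-215868 - 233162) = -45480 - sqrt(-449030) = -45480 - I*sqrt(449030)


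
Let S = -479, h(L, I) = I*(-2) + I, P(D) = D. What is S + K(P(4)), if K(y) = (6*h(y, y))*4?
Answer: -575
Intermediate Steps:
h(L, I) = -I (h(L, I) = -2*I + I = -I)
K(y) = -24*y (K(y) = (6*(-y))*4 = -6*y*4 = -24*y)
S + K(P(4)) = -479 - 24*4 = -479 - 96 = -575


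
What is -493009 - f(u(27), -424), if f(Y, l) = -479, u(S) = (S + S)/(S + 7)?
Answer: -492530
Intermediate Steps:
u(S) = 2*S/(7 + S) (u(S) = (2*S)/(7 + S) = 2*S/(7 + S))
-493009 - f(u(27), -424) = -493009 - 1*(-479) = -493009 + 479 = -492530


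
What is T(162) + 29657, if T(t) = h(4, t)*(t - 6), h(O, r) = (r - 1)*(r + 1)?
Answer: 4123565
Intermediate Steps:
h(O, r) = (1 + r)*(-1 + r) (h(O, r) = (-1 + r)*(1 + r) = (1 + r)*(-1 + r))
T(t) = (-1 + t**2)*(-6 + t) (T(t) = (-1 + t**2)*(t - 6) = (-1 + t**2)*(-6 + t))
T(162) + 29657 = (-1 + 162**2)*(-6 + 162) + 29657 = (-1 + 26244)*156 + 29657 = 26243*156 + 29657 = 4093908 + 29657 = 4123565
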